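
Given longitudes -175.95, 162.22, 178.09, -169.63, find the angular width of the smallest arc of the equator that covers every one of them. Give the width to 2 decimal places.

28.15°

Sort the longitudes: -175.95°, -169.63°, +162.22°, +178.09°.
Eastward gaps between consecutive values (wrapping around): 6.32°, 331.85°, 15.87°, 5.96°.
Largest gap = 331.85° ⇒ minimal covering band is its complement: 360° − 331.85° = 28.15°.
Band runs from +162.22° eastward to -169.63°, crossing the antimeridian.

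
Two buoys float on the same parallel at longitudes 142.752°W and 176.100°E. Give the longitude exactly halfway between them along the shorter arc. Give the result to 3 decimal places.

Signed shortest Δλ from -142.752° to +176.100° is -41.148°.
Midpoint longitude = -142.752° + (-41.148°)/2 = -142.752° − 20.574° = -163.326°.
(The naïve average (-142.752 + +176.100)/2 = 16.674° is on the wrong side of the globe.)

163.326°W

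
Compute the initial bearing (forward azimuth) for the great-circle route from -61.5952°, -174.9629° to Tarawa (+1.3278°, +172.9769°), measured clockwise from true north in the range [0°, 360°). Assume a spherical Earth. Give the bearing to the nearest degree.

Δλ = 172.9769 − -174.9629 = 347.9398°; wrapped into (−180°, 180°]: -12.0602°.
θ = atan2( sin Δλ · cos φ₂ , cos φ₁ · sin φ₂ − sin φ₁ · cos φ₂ · cos Δλ )
  = atan2(-0.20888, 0.87099) = -13.486° → normalised to [0°, 360°): 346.514°.

347°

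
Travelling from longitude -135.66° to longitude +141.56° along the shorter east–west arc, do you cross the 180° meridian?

Yes

Naïve |141.56 − -135.66| = 277.22° > 180°, so the shorter arc goes the other way round — across 180°.
Signed shortest Δλ = ((141.56 − -135.66 + 180) mod 360) − 180 = -82.78°.
Going west by 82.78° from -135.66° passes through 180° before reaching +141.56°.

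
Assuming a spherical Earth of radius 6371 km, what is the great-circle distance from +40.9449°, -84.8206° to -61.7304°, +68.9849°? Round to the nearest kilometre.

Δλ = 68.9849 − -84.8206 = 153.8055°.
Δφ = -61.7304 − 40.9449 = -102.6753°.
a = sin²(Δφ/2) + cos φ₁ · cos φ₂ · sin²(Δλ/2) = 0.949088.
c = 2·atan2(√a, √(1−a)) = 2.68640 rad → d = 6371·c ≈ 17115.04 km.

17115 km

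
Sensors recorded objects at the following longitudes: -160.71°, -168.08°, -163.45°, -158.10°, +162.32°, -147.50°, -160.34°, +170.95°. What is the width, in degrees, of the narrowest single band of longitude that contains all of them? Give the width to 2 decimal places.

Sort the longitudes: -168.08°, -163.45°, -160.71°, -160.34°, -158.10°, -147.50°, +162.32°, +170.95°.
Eastward gaps between consecutive values (wrapping around): 4.63°, 2.74°, 0.37°, 2.24°, 10.60°, 309.82°, 8.63°, 20.97°.
Largest gap = 309.82° ⇒ minimal covering band is its complement: 360° − 309.82° = 50.18°.
Band runs from +162.32° eastward to -147.50°, crossing the antimeridian.

50.18°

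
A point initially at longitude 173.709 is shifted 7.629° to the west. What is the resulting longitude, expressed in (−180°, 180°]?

Start at +173.709°; shift −7.629° → +166.080°.
+166.080° already lies in (−180°, 180°].

+166.080°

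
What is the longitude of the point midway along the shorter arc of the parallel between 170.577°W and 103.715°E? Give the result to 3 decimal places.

146.569°E

Signed shortest Δλ from -170.577° to +103.715° is -85.708°.
Midpoint longitude = -170.577° + (-85.708°)/2 = -170.577° − 42.854° = -213.431°.
Normalise into (−180°, 180°]: +146.569°.
(The naïve average (-170.577 + +103.715)/2 = -33.431° is on the wrong side of the globe.)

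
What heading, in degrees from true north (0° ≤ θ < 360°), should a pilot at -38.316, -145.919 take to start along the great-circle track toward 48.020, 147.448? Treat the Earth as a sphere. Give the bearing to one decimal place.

320.6°

Δλ = 147.448 − -145.919 = 293.367°; wrapped into (−180°, 180°]: -66.633°.
θ = atan2( sin Δλ · cos φ₂ , cos φ₁ · sin φ₂ − sin φ₁ · cos φ₂ · cos Δλ )
  = atan2(-0.61401, 0.74773) = -39.392° → normalised to [0°, 360°): 320.608°.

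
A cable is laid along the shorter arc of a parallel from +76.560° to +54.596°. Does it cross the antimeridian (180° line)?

No

Signed shortest Δλ = ((54.596 − 76.560 + 180) mod 360) − 180 = -21.964°.
Going west by 21.964° from +76.560° reaches +54.596° without touching 180°.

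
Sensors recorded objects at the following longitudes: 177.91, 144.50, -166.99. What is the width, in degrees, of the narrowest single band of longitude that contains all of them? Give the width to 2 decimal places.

48.51°

Sort the longitudes: -166.99°, +144.50°, +177.91°.
Eastward gaps between consecutive values (wrapping around): 311.49°, 33.41°, 15.10°.
Largest gap = 311.49° ⇒ minimal covering band is its complement: 360° − 311.49° = 48.51°.
Band runs from +144.50° eastward to -166.99°, crossing the antimeridian.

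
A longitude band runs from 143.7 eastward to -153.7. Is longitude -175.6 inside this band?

Yes

Band width going east from +143.7° to -153.7°: ((-153.7 − 143.7) mod 360) = 62.6°.
Offset of -175.6° east of the west edge: ((-175.6 − 143.7) mod 360) = 40.7°.
40.7° ≤ 62.6° ⇒ inside.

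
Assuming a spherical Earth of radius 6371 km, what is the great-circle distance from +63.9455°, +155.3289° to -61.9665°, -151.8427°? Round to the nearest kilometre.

Δλ = -151.8427 − 155.3289 = -307.1716°; wrapped into (−180°, 180°]: 52.8284°.
Δφ = -61.9665 − 63.9455 = -125.9120°.
a = sin²(Δφ/2) + cos φ₁ · cos φ₂ · sin²(Δλ/2) = 0.834123.
c = 2·atan2(√a, √(1−a)) = 2.30265 rad → d = 6371·c ≈ 14670.15 km.

14670 km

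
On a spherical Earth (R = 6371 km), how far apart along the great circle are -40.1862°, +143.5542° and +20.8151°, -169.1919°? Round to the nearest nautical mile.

4515 nmi

Δλ = -169.1919 − 143.5542 = -312.7461°; wrapped into (−180°, 180°]: 47.2539°.
Δφ = 20.8151 − -40.1862 = 61.0013°.
a = sin²(Δφ/2) + cos φ₁ · cos φ₂ · sin²(Δλ/2) = 0.372306.
c = 2·atan2(√a, √(1−a)) = 1.31255 rad → d = 6371·c ≈ 8362.23 km ≈ 4515.24 nmi.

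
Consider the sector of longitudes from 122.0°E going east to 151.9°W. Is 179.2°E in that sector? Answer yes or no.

Band width going east from +122.0° to -151.9°: ((-151.9 − 122.0) mod 360) = 86.1°.
Offset of +179.2° east of the west edge: ((179.2 − 122.0) mod 360) = 57.2°.
57.2° ≤ 86.1° ⇒ inside.

Yes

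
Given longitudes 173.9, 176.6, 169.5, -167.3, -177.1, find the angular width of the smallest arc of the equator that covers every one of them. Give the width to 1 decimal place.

Sort the longitudes: -177.1°, -167.3°, +169.5°, +173.9°, +176.6°.
Eastward gaps between consecutive values (wrapping around): 9.8°, 336.8°, 4.4°, 2.7°, 6.3°.
Largest gap = 336.8° ⇒ minimal covering band is its complement: 360° − 336.8° = 23.2°.
Band runs from +169.5° eastward to -167.3°, crossing the antimeridian.

23.2°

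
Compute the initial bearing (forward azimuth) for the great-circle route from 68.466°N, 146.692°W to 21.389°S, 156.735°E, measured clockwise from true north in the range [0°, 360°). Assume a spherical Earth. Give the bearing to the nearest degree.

232°

Δλ = 156.735 − -146.692 = 303.427°; wrapped into (−180°, 180°]: -56.573°.
θ = atan2( sin Δλ · cos φ₂ , cos φ₁ · sin φ₂ − sin φ₁ · cos φ₂ · cos Δλ )
  = atan2(-0.77711, -0.61099) = -128.176° → normalised to [0°, 360°): 231.824°.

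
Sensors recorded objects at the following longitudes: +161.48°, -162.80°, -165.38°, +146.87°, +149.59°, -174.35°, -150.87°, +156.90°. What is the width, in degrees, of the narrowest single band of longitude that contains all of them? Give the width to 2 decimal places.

Sort the longitudes: -174.35°, -165.38°, -162.80°, -150.87°, +146.87°, +149.59°, +156.90°, +161.48°.
Eastward gaps between consecutive values (wrapping around): 8.97°, 2.58°, 11.93°, 297.74°, 2.72°, 7.31°, 4.58°, 24.17°.
Largest gap = 297.74° ⇒ minimal covering band is its complement: 360° − 297.74° = 62.26°.
Band runs from +146.87° eastward to -150.87°, crossing the antimeridian.

62.26°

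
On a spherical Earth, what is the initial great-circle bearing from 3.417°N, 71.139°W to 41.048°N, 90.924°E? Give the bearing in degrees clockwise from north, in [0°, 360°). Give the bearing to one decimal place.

Δλ = 90.924 − -71.139 = 162.063°.
θ = atan2( sin Δλ · cos φ₂ , cos φ₁ · sin φ₂ − sin φ₁ · cos φ₂ · cos Δλ )
  = atan2(0.23226, 0.69829) = 18.398° → normalised to [0°, 360°): 18.398°.

18.4°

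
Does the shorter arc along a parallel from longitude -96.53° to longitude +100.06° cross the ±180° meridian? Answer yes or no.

Naïve |100.06 − -96.53| = 196.59° > 180°, so the shorter arc goes the other way round — across 180°.
Signed shortest Δλ = ((100.06 − -96.53 + 180) mod 360) − 180 = -163.41°.
Going west by 163.41° from -96.53° passes through 180° before reaching +100.06°.

Yes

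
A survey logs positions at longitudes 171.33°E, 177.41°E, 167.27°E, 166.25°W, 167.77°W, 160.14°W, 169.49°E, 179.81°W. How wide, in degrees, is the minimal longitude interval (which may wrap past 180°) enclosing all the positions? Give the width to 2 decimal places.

32.59°

Sort the longitudes: -179.81°, -167.77°, -166.25°, -160.14°, +167.27°, +169.49°, +171.33°, +177.41°.
Eastward gaps between consecutive values (wrapping around): 12.04°, 1.52°, 6.11°, 327.41°, 2.22°, 1.84°, 6.08°, 2.78°.
Largest gap = 327.41° ⇒ minimal covering band is its complement: 360° − 327.41° = 32.59°.
Band runs from +167.27° eastward to -160.14°, crossing the antimeridian.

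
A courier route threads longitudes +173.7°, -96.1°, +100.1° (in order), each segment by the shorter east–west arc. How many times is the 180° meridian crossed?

Leg 1: +173.7° → -96.1°, shortest Δλ = 90.2° (east) — crosses 180°.
Leg 2: -96.1° → +100.1°, shortest Δλ = -163.8° (west) — crosses 180°.
Total crossings: 2.

2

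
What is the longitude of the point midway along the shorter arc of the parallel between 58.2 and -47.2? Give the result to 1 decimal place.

Signed shortest Δλ from +58.2° to -47.2° is -105.4°.
Midpoint longitude = +58.2° + (-105.4°)/2 = +58.2° − 52.7° = +5.5°.

+5.5°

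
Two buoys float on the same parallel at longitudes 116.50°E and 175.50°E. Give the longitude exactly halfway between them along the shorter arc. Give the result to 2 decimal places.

Signed shortest Δλ from +116.50° to +175.50° is +59.00°.
Midpoint longitude = +116.50° + (+59.00°)/2 = +116.50° + 29.50° = +146.00°.

146.00°E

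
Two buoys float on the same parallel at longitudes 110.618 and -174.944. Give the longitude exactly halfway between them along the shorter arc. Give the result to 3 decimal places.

+147.837°

Signed shortest Δλ from +110.618° to -174.944° is +74.438°.
Midpoint longitude = +110.618° + (+74.438°)/2 = +110.618° + 37.219° = +147.837°.
(The naïve average (+110.618 + -174.944)/2 = -32.163° is on the wrong side of the globe.)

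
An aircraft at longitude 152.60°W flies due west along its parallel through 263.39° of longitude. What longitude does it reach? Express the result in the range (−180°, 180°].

55.99°W

Start at -152.60°; shift −263.39° → -415.99°.
-415.99° lies outside (−180°, 180°]; add 360° → -55.99°.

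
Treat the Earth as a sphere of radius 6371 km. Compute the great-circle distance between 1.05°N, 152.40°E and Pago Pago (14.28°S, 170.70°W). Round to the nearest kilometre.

Δλ = -170.70 − 152.40 = -323.10°; wrapped into (−180°, 180°]: 36.90°.
Δφ = -14.28 − 1.05 = -15.33°.
a = sin²(Δφ/2) + cos φ₁ · cos φ₂ · sin²(Δλ/2) = 0.114837.
c = 2·atan2(√a, √(1−a)) = 0.69144 rad → d = 6371·c ≈ 4405.19 km.

4405 km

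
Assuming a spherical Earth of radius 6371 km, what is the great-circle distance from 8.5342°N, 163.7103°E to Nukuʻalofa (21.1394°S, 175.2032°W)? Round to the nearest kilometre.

Δλ = -175.2032 − 163.7103 = -338.9135°; wrapped into (−180°, 180°]: 21.0865°.
Δφ = -21.1394 − 8.5342 = -29.6736°.
a = sin²(Δφ/2) + cos φ₁ · cos φ₂ · sin²(Δλ/2) = 0.096452.
c = 2·atan2(√a, √(1−a)) = 0.63158 rad → d = 6371·c ≈ 4023.80 km.

4024 km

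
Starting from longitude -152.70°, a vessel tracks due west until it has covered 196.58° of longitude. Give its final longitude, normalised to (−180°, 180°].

Start at -152.70°; shift −196.58° → -349.28°.
-349.28° lies outside (−180°, 180°]; add 360° → +10.72°.

+10.72°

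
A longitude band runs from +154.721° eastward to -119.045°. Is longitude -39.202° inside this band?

Band width going east from +154.721° to -119.045°: ((-119.045 − 154.721) mod 360) = 86.234°.
Offset of -39.202° east of the west edge: ((-39.202 − 154.721) mod 360) = 166.077°.
166.077° > 86.234° ⇒ outside.

No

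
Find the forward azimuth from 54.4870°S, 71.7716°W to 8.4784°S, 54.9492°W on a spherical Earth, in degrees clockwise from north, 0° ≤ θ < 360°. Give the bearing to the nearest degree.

Δλ = -54.9492 − -71.7716 = 16.8224°.
θ = atan2( sin Δλ · cos φ₂ , cos φ₁ · sin φ₂ − sin φ₁ · cos φ₂ · cos Δλ )
  = atan2(0.28624, 0.68499) = 22.679° → normalised to [0°, 360°): 22.679°.

23°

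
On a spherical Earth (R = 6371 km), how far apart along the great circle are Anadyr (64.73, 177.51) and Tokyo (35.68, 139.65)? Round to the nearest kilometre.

4087 km

Δλ = 139.65 − 177.51 = -37.86°.
Δφ = 35.68 − 64.73 = -29.05°.
a = sin²(Δφ/2) + cos φ₁ · cos φ₂ · sin²(Δλ/2) = 0.099395.
c = 2·atan2(√a, √(1−a)) = 0.64148 rad → d = 6371·c ≈ 4086.89 km.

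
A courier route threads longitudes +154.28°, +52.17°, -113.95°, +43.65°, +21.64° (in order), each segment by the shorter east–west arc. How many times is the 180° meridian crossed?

0

Leg 1: +154.28° → +52.17°, shortest Δλ = -102.11° (west) — does not cross 180°.
Leg 2: +52.17° → -113.95°, shortest Δλ = -166.12° (west) — does not cross 180°.
Leg 3: -113.95° → +43.65°, shortest Δλ = 157.6° (east) — does not cross 180°.
Leg 4: +43.65° → +21.64°, shortest Δλ = -22.01° (west) — does not cross 180°.
Total crossings: 0.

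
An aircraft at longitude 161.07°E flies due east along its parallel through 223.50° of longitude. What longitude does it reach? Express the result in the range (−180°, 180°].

Start at +161.07°; shift +223.50° → +384.57°.
+384.57° lies outside (−180°, 180°]; subtract 360° → +24.57°.

24.57°E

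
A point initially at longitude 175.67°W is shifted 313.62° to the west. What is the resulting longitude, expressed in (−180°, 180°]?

129.29°W

Start at -175.67°; shift −313.62° → -489.29°.
-489.29° lies outside (−180°, 180°]; add 360° → -129.29°.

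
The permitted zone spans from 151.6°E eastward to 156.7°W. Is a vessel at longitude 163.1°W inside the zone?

Yes

Band width going east from +151.6° to -156.7°: ((-156.7 − 151.6) mod 360) = 51.7°.
Offset of -163.1° east of the west edge: ((-163.1 − 151.6) mod 360) = 45.3°.
45.3° ≤ 51.7° ⇒ inside.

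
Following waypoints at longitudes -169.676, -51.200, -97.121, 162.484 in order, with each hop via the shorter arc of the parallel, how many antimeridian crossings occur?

Leg 1: -169.676° → -51.200°, shortest Δλ = 118.476° (east) — does not cross 180°.
Leg 2: -51.200° → -97.121°, shortest Δλ = -45.921° (west) — does not cross 180°.
Leg 3: -97.121° → +162.484°, shortest Δλ = -100.395° (west) — crosses 180°.
Total crossings: 1.

1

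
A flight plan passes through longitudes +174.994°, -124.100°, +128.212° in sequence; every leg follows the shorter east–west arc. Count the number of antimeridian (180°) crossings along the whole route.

Leg 1: +174.994° → -124.100°, shortest Δλ = 60.906° (east) — crosses 180°.
Leg 2: -124.100° → +128.212°, shortest Δλ = -107.688° (west) — crosses 180°.
Total crossings: 2.

2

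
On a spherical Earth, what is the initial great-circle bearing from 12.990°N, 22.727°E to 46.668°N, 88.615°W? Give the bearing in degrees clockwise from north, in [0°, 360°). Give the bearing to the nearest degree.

Δλ = -88.615 − 22.727 = -111.342°.
θ = atan2( sin Δλ · cos φ₂ , cos φ₁ · sin φ₂ − sin φ₁ · cos φ₂ · cos Δλ )
  = atan2(-0.63917, 0.76491) = -39.882° → normalised to [0°, 360°): 320.118°.

320°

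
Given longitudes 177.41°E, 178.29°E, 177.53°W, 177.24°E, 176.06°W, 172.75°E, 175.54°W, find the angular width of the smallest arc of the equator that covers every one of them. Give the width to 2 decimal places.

11.71°

Sort the longitudes: -177.53°, -176.06°, -175.54°, +172.75°, +177.24°, +177.41°, +178.29°.
Eastward gaps between consecutive values (wrapping around): 1.47°, 0.52°, 348.29°, 4.49°, 0.17°, 0.88°, 4.18°.
Largest gap = 348.29° ⇒ minimal covering band is its complement: 360° − 348.29° = 11.71°.
Band runs from +172.75° eastward to -175.54°, crossing the antimeridian.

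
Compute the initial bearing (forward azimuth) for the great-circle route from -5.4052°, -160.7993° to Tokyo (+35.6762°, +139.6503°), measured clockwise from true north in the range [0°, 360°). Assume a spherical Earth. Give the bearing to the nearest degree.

311°

Δλ = 139.6503 − -160.7993 = 300.4496°; wrapped into (−180°, 180°]: -59.5504°.
θ = atan2( sin Δλ · cos φ₂ , cos φ₁ · sin φ₂ − sin φ₁ · cos φ₂ · cos Δλ )
  = atan2(-0.70029, 0.61939) = -48.508° → normalised to [0°, 360°): 311.492°.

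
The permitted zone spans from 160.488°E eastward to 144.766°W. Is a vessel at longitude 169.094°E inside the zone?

Band width going east from +160.488° to -144.766°: ((-144.766 − 160.488) mod 360) = 54.746°.
Offset of +169.094° east of the west edge: ((169.094 − 160.488) mod 360) = 8.606°.
8.606° ≤ 54.746° ⇒ inside.

Yes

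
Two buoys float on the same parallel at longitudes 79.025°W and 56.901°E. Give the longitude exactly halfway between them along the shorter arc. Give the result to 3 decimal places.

Signed shortest Δλ from -79.025° to +56.901° is +135.926°.
Midpoint longitude = -79.025° + (+135.926°)/2 = -79.025° + 67.963° = -11.062°.

11.062°W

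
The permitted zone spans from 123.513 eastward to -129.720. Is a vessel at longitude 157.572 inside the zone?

Band width going east from +123.513° to -129.720°: ((-129.720 − 123.513) mod 360) = 106.767°.
Offset of +157.572° east of the west edge: ((157.572 − 123.513) mod 360) = 34.059°.
34.059° ≤ 106.767° ⇒ inside.

Yes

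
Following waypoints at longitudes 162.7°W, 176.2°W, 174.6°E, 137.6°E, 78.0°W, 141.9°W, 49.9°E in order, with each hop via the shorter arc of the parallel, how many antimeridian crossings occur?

Leg 1: -162.7° → -176.2°, shortest Δλ = -13.5° (west) — does not cross 180°.
Leg 2: -176.2° → +174.6°, shortest Δλ = -9.2° (west) — crosses 180°.
Leg 3: +174.6° → +137.6°, shortest Δλ = -37.0° (west) — does not cross 180°.
Leg 4: +137.6° → -78.0°, shortest Δλ = 144.4° (east) — crosses 180°.
Leg 5: -78.0° → -141.9°, shortest Δλ = -63.9° (west) — does not cross 180°.
Leg 6: -141.9° → +49.9°, shortest Δλ = -168.2° (west) — crosses 180°.
Total crossings: 3.

3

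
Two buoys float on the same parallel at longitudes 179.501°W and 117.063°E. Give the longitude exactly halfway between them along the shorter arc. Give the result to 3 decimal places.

Signed shortest Δλ from -179.501° to +117.063° is -63.436°.
Midpoint longitude = -179.501° + (-63.436°)/2 = -179.501° − 31.718° = -211.219°.
Normalise into (−180°, 180°]: +148.781°.
(The naïve average (-179.501 + +117.063)/2 = -31.219° is on the wrong side of the globe.)

148.781°E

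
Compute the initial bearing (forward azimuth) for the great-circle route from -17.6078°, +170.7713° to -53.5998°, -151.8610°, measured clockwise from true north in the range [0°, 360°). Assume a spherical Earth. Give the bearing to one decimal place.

Δλ = -151.8610 − 170.7713 = -322.6323°; wrapped into (−180°, 180°]: 37.3677°.
θ = atan2( sin Δλ · cos φ₂ , cos φ₁ · sin φ₂ − sin φ₁ · cos φ₂ · cos Δλ )
  = atan2(0.36016, -0.62452) = 150.028° → normalised to [0°, 360°): 150.028°.

150.0°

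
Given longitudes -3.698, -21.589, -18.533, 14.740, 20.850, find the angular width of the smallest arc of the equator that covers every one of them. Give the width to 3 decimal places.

Sort the longitudes: -21.589°, -18.533°, -3.698°, +14.740°, +20.850°.
Eastward gaps between consecutive values (wrapping around): 3.056°, 14.835°, 18.438°, 6.110°, 317.561°.
Largest gap = 317.561° ⇒ minimal covering band is its complement: 360° − 317.561° = 42.439°.
Band runs from -21.589° eastward to +20.850°.

42.439°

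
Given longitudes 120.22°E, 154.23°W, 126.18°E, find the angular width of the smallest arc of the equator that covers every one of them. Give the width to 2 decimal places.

85.55°

Sort the longitudes: -154.23°, +120.22°, +126.18°.
Eastward gaps between consecutive values (wrapping around): 274.45°, 5.96°, 79.59°.
Largest gap = 274.45° ⇒ minimal covering band is its complement: 360° − 274.45° = 85.55°.
Band runs from +120.22° eastward to -154.23°, crossing the antimeridian.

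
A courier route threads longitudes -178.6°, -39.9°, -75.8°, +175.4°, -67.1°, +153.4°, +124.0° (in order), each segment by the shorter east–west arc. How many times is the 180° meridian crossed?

3

Leg 1: -178.6° → -39.9°, shortest Δλ = 138.7° (east) — does not cross 180°.
Leg 2: -39.9° → -75.8°, shortest Δλ = -35.9° (west) — does not cross 180°.
Leg 3: -75.8° → +175.4°, shortest Δλ = -108.8° (west) — crosses 180°.
Leg 4: +175.4° → -67.1°, shortest Δλ = 117.5° (east) — crosses 180°.
Leg 5: -67.1° → +153.4°, shortest Δλ = -139.5° (west) — crosses 180°.
Leg 6: +153.4° → +124.0°, shortest Δλ = -29.4° (west) — does not cross 180°.
Total crossings: 3.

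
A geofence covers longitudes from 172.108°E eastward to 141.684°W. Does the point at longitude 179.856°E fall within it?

Yes

Band width going east from +172.108° to -141.684°: ((-141.684 − 172.108) mod 360) = 46.208°.
Offset of +179.856° east of the west edge: ((179.856 − 172.108) mod 360) = 7.748°.
7.748° ≤ 46.208° ⇒ inside.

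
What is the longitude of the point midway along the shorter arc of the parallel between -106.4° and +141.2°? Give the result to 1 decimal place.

Signed shortest Δλ from -106.4° to +141.2° is -112.4°.
Midpoint longitude = -106.4° + (-112.4°)/2 = -106.4° − 56.2° = -162.6°.
(The naïve average (-106.4 + +141.2)/2 = 17.4° is on the wrong side of the globe.)

-162.6°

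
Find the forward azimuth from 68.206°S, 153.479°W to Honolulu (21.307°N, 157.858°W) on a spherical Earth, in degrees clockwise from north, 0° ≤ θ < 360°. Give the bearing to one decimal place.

355.9°

Δλ = -157.858 − -153.479 = -4.379°.
θ = atan2( sin Δλ · cos φ₂ , cos φ₁ · sin φ₂ − sin φ₁ · cos φ₂ · cos Δλ )
  = atan2(-0.07113, 0.99744) = -4.079° → normalised to [0°, 360°): 355.921°.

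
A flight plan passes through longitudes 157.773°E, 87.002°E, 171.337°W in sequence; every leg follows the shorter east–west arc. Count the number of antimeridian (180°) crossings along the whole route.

Leg 1: +157.773° → +87.002°, shortest Δλ = -70.771° (west) — does not cross 180°.
Leg 2: +87.002° → -171.337°, shortest Δλ = 101.661° (east) — crosses 180°.
Total crossings: 1.

1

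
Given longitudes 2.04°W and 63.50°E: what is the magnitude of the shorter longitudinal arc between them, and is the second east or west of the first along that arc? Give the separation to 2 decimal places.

Raw difference: 63.50 − -2.04 = 65.54°.
Normalise into (−180°, 180°]: 65.54° stays 65.54°.
Positive ⇒ the second point lies to the east; separation 65.54°.

65.54° east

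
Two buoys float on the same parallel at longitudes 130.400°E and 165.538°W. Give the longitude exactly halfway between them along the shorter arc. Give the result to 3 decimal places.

Signed shortest Δλ from +130.400° to -165.538° is +64.062°.
Midpoint longitude = +130.400° + (+64.062°)/2 = +130.400° + 32.031° = +162.431°.
(The naïve average (+130.400 + -165.538)/2 = -17.569° is on the wrong side of the globe.)

162.431°E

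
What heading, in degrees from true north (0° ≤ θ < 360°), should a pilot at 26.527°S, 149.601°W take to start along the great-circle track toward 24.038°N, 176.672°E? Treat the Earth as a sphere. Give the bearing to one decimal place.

324.2°

Δλ = 176.672 − -149.601 = 326.273°; wrapped into (−180°, 180°]: -33.727°.
θ = atan2( sin Δλ · cos φ₂ , cos φ₁ · sin φ₂ − sin φ₁ · cos φ₂ · cos Δλ )
  = atan2(-0.50708, 0.70370) = -35.777° → normalised to [0°, 360°): 324.223°.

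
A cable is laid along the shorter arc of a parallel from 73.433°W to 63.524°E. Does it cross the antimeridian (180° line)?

Signed shortest Δλ = ((63.524 − -73.433 + 180) mod 360) − 180 = 136.957°.
Going east by 136.957° from -73.433° reaches +63.524° without touching 180°.

No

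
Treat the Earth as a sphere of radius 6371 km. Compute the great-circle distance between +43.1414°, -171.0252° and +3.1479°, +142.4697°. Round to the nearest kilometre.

6381 km

Δλ = 142.4697 − -171.0252 = 313.4949°; wrapped into (−180°, 180°]: -46.5051°.
Δφ = 3.1479 − 43.1414 = -39.9935°.
a = sin²(Δφ/2) + cos φ₁ · cos φ₂ · sin²(Δλ/2) = 0.230492.
c = 2·atan2(√a, √(1−a)) = 1.00153 rad → d = 6371·c ≈ 6380.74 km.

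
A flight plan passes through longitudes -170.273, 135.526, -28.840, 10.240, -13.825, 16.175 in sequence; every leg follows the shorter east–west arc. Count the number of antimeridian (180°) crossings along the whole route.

Leg 1: -170.273° → +135.526°, shortest Δλ = -54.201° (west) — crosses 180°.
Leg 2: +135.526° → -28.840°, shortest Δλ = -164.366° (west) — does not cross 180°.
Leg 3: -28.840° → +10.240°, shortest Δλ = 39.08° (east) — does not cross 180°.
Leg 4: +10.240° → -13.825°, shortest Δλ = -24.065° (west) — does not cross 180°.
Leg 5: -13.825° → +16.175°, shortest Δλ = 30.0° (east) — does not cross 180°.
Total crossings: 1.

1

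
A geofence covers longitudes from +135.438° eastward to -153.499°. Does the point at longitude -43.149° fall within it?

Band width going east from +135.438° to -153.499°: ((-153.499 − 135.438) mod 360) = 71.063°.
Offset of -43.149° east of the west edge: ((-43.149 − 135.438) mod 360) = 181.413°.
181.413° > 71.063° ⇒ outside.

No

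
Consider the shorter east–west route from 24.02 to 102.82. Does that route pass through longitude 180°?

Signed shortest Δλ = ((102.82 − 24.02 + 180) mod 360) − 180 = 78.8°.
Going east by 78.8° from +24.02° reaches +102.82° without touching 180°.

No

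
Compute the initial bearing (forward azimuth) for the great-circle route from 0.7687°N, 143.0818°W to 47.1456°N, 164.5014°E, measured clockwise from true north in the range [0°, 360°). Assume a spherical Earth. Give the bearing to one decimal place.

323.5°

Δλ = 164.5014 − -143.0818 = 307.5832°; wrapped into (−180°, 180°]: -52.4168°.
θ = atan2( sin Δλ · cos φ₂ , cos φ₁ · sin φ₂ − sin φ₁ · cos φ₂ · cos Δλ )
  = atan2(-0.53899, 0.72745) = -36.536° → normalised to [0°, 360°): 323.464°.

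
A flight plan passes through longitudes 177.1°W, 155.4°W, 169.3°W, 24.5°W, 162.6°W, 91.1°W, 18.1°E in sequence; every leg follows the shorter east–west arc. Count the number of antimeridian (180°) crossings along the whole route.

0

Leg 1: -177.1° → -155.4°, shortest Δλ = 21.7° (east) — does not cross 180°.
Leg 2: -155.4° → -169.3°, shortest Δλ = -13.9° (west) — does not cross 180°.
Leg 3: -169.3° → -24.5°, shortest Δλ = 144.8° (east) — does not cross 180°.
Leg 4: -24.5° → -162.6°, shortest Δλ = -138.1° (west) — does not cross 180°.
Leg 5: -162.6° → -91.1°, shortest Δλ = 71.5° (east) — does not cross 180°.
Leg 6: -91.1° → +18.1°, shortest Δλ = 109.2° (east) — does not cross 180°.
Total crossings: 0.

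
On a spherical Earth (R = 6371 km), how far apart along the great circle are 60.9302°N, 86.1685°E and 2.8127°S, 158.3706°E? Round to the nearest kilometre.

Δλ = 158.3706 − 86.1685 = 72.2021°.
Δφ = -2.8127 − 60.9302 = -63.7429°.
a = sin²(Δφ/2) + cos φ₁ · cos φ₂ · sin²(Δλ/2) = 0.447278.
c = 2·atan2(√a, √(1−a)) = 1.46516 rad → d = 6371·c ≈ 9334.51 km.

9335 km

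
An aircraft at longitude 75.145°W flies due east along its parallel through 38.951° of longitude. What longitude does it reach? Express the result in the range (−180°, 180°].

36.194°W

Start at -75.145°; shift +38.951° → -36.194°.
-36.194° already lies in (−180°, 180°].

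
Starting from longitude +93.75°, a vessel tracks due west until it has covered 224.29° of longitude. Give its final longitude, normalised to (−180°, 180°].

-130.54°

Start at +93.75°; shift −224.29° → -130.54°.
-130.54° already lies in (−180°, 180°].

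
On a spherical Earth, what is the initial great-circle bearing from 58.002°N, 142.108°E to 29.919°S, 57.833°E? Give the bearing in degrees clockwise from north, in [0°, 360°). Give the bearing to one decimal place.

Δλ = 57.833 − 142.108 = -84.275°.
θ = atan2( sin Δλ · cos φ₂ , cos φ₁ · sin φ₂ − sin φ₁ · cos φ₂ · cos Δλ )
  = atan2(-0.86241, -0.33762) = -111.380° → normalised to [0°, 360°): 248.620°.

248.6°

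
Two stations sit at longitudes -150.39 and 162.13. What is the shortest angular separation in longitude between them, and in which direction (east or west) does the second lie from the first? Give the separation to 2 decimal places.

Raw difference: 162.13 − -150.39 = 312.52°.
Normalise into (−180°, 180°]: 312.52° − 360° = -47.48°.
Negative ⇒ the second point lies to the west; separation 47.48°.

47.48° west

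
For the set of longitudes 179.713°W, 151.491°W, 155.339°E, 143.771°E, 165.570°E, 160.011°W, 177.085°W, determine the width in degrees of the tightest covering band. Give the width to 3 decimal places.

64.738°

Sort the longitudes: -179.713°, -177.085°, -160.011°, -151.491°, +143.771°, +155.339°, +165.570°.
Eastward gaps between consecutive values (wrapping around): 2.628°, 17.074°, 8.520°, 295.262°, 11.568°, 10.231°, 14.717°.
Largest gap = 295.262° ⇒ minimal covering band is its complement: 360° − 295.262° = 64.738°.
Band runs from +143.771° eastward to -151.491°, crossing the antimeridian.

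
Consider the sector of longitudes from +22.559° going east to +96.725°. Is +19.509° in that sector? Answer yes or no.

Band width going east from +22.559° to +96.725°: ((96.725 − 22.559) mod 360) = 74.166°.
Offset of +19.509° east of the west edge: ((19.509 − 22.559) mod 360) = 356.950°.
356.950° > 74.166° ⇒ outside.

No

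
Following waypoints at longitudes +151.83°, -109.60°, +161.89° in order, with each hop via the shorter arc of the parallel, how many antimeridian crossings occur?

2

Leg 1: +151.83° → -109.60°, shortest Δλ = 98.57° (east) — crosses 180°.
Leg 2: -109.60° → +161.89°, shortest Δλ = -88.51° (west) — crosses 180°.
Total crossings: 2.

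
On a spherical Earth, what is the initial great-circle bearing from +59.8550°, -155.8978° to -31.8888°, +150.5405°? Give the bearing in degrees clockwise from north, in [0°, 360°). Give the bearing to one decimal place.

Δλ = 150.5405 − -155.8978 = 306.4383°; wrapped into (−180°, 180°]: -53.5617°.
θ = atan2( sin Δλ · cos φ₂ , cos φ₁ · sin φ₂ − sin φ₁ · cos φ₂ · cos Δλ )
  = atan2(-0.68308, -0.70140) = -135.758° → normalised to [0°, 360°): 224.242°.

224.2°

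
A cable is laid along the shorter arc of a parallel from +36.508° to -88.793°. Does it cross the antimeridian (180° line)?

Signed shortest Δλ = ((-88.793 − 36.508 + 180) mod 360) − 180 = -125.301°.
Going west by 125.301° from +36.508° reaches -88.793° without touching 180°.

No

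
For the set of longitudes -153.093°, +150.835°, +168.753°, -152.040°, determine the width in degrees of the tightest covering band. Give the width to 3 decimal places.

Sort the longitudes: -153.093°, -152.040°, +150.835°, +168.753°.
Eastward gaps between consecutive values (wrapping around): 1.053°, 302.875°, 17.918°, 38.154°.
Largest gap = 302.875° ⇒ minimal covering band is its complement: 360° − 302.875° = 57.125°.
Band runs from +150.835° eastward to -152.040°, crossing the antimeridian.

57.125°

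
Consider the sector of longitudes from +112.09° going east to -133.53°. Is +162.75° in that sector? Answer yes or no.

Yes

Band width going east from +112.09° to -133.53°: ((-133.53 − 112.09) mod 360) = 114.38°.
Offset of +162.75° east of the west edge: ((162.75 − 112.09) mod 360) = 50.66°.
50.66° ≤ 114.38° ⇒ inside.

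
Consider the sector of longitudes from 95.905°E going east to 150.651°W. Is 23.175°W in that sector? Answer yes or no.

No

Band width going east from +95.905° to -150.651°: ((-150.651 − 95.905) mod 360) = 113.444°.
Offset of -23.175° east of the west edge: ((-23.175 − 95.905) mod 360) = 240.920°.
240.920° > 113.444° ⇒ outside.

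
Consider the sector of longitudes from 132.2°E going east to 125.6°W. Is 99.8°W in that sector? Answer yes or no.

Band width going east from +132.2° to -125.6°: ((-125.6 − 132.2) mod 360) = 102.2°.
Offset of -99.8° east of the west edge: ((-99.8 − 132.2) mod 360) = 128.0°.
128.0° > 102.2° ⇒ outside.

No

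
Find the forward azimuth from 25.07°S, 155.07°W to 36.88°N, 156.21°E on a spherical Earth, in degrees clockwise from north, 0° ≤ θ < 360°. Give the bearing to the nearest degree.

Δλ = 156.21 − -155.07 = 311.28°; wrapped into (−180°, 180°]: -48.72°.
θ = atan2( sin Δλ · cos φ₂ , cos φ₁ · sin φ₂ − sin φ₁ · cos φ₂ · cos Δλ )
  = atan2(-0.60112, 0.76721) = -38.079° → normalised to [0°, 360°): 321.921°.

322°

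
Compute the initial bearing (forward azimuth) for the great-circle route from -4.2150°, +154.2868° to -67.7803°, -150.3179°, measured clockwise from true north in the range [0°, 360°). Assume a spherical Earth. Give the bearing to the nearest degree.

Δλ = -150.3179 − 154.2868 = -304.6047°; wrapped into (−180°, 180°]: 55.3953°.
θ = atan2( sin Δλ · cos φ₂ , cos φ₁ · sin φ₂ − sin φ₁ · cos φ₂ · cos Δλ )
  = atan2(0.31126, -0.90745) = 161.068° → normalised to [0°, 360°): 161.068°.

161°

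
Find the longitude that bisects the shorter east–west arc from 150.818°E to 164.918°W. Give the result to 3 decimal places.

Signed shortest Δλ from +150.818° to -164.918° is +44.264°.
Midpoint longitude = +150.818° + (+44.264°)/2 = +150.818° + 22.132° = +172.950°.
(The naïve average (+150.818 + -164.918)/2 = -7.05° is on the wrong side of the globe.)

172.950°E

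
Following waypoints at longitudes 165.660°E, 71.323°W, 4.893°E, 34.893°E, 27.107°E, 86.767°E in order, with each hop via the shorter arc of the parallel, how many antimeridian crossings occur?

1

Leg 1: +165.660° → -71.323°, shortest Δλ = 123.017° (east) — crosses 180°.
Leg 2: -71.323° → +4.893°, shortest Δλ = 76.216° (east) — does not cross 180°.
Leg 3: +4.893° → +34.893°, shortest Δλ = 30.0° (east) — does not cross 180°.
Leg 4: +34.893° → +27.107°, shortest Δλ = -7.786° (west) — does not cross 180°.
Leg 5: +27.107° → +86.767°, shortest Δλ = 59.66° (east) — does not cross 180°.
Total crossings: 1.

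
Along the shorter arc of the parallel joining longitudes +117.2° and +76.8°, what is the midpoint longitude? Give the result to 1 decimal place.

+97.0°

Signed shortest Δλ from +117.2° to +76.8° is -40.4°.
Midpoint longitude = +117.2° + (-40.4°)/2 = +117.2° − 20.2° = +97.0°.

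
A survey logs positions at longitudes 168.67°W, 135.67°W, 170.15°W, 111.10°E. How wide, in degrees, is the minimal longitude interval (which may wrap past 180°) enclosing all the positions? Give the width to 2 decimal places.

Sort the longitudes: -170.15°, -168.67°, -135.67°, +111.10°.
Eastward gaps between consecutive values (wrapping around): 1.48°, 33.00°, 246.77°, 78.75°.
Largest gap = 246.77° ⇒ minimal covering band is its complement: 360° − 246.77° = 113.23°.
Band runs from +111.10° eastward to -135.67°, crossing the antimeridian.

113.23°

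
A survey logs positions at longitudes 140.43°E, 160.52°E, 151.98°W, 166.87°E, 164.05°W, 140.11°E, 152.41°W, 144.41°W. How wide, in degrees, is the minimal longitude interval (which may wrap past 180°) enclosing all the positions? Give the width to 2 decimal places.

75.48°

Sort the longitudes: -164.05°, -152.41°, -151.98°, -144.41°, +140.11°, +140.43°, +160.52°, +166.87°.
Eastward gaps between consecutive values (wrapping around): 11.64°, 0.43°, 7.57°, 284.52°, 0.32°, 20.09°, 6.35°, 29.08°.
Largest gap = 284.52° ⇒ minimal covering band is its complement: 360° − 284.52° = 75.48°.
Band runs from +140.11° eastward to -144.41°, crossing the antimeridian.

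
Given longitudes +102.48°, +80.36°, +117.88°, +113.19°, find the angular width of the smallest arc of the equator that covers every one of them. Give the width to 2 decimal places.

37.52°

Sort the longitudes: +80.36°, +102.48°, +113.19°, +117.88°.
Eastward gaps between consecutive values (wrapping around): 22.12°, 10.71°, 4.69°, 322.48°.
Largest gap = 322.48° ⇒ minimal covering band is its complement: 360° − 322.48° = 37.52°.
Band runs from +80.36° eastward to +117.88°.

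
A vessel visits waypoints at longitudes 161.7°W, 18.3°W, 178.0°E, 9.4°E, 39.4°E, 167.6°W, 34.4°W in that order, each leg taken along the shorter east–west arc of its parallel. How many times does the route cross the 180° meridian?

2

Leg 1: -161.7° → -18.3°, shortest Δλ = 143.4° (east) — does not cross 180°.
Leg 2: -18.3° → +178.0°, shortest Δλ = -163.7° (west) — crosses 180°.
Leg 3: +178.0° → +9.4°, shortest Δλ = -168.6° (west) — does not cross 180°.
Leg 4: +9.4° → +39.4°, shortest Δλ = 30.0° (east) — does not cross 180°.
Leg 5: +39.4° → -167.6°, shortest Δλ = 153.0° (east) — crosses 180°.
Leg 6: -167.6° → -34.4°, shortest Δλ = 133.2° (east) — does not cross 180°.
Total crossings: 2.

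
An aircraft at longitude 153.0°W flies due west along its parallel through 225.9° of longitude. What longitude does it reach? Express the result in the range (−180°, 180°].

Start at -153.0°; shift −225.9° → -378.9°.
-378.9° lies outside (−180°, 180°]; add 360° → -18.9°.

18.9°W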